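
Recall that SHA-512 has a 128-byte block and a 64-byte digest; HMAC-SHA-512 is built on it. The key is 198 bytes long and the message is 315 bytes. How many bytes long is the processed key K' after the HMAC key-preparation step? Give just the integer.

128

Key is 198 > 128 bytes, so it is hashed to 64 bytes then zero-padded to 128: |K'| = 128.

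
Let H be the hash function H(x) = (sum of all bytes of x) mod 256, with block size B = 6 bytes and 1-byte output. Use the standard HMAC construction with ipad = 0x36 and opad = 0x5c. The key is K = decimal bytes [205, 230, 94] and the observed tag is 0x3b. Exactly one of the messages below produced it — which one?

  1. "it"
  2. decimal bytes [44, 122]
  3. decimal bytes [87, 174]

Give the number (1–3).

Key decimal bytes [205, 230, 94] = cd e6 5e is 3 bytes ≤ B = 6; zero-pad to 6 bytes: K' = cd e6 5e 00 00 00.
K' ⊕ ipad = fb d0 68 36 36 36; K' ⊕ opad = 91 ba 02 5c 5c 5c.
m1: inner = H(fb d0 68 36 36 36 69 74) = b2; tag = H(91 ba 02 5c 5c 5c b2) = 13
m2: inner = H(fb d0 68 36 36 36 2c 7a) = 7b; tag = H(91 ba 02 5c 5c 5c 7b) = dc
m3: inner = H(fb d0 68 36 36 36 57 ae) = da; tag = H(91 ba 02 5c 5c 5c da) = 3b ← matches

3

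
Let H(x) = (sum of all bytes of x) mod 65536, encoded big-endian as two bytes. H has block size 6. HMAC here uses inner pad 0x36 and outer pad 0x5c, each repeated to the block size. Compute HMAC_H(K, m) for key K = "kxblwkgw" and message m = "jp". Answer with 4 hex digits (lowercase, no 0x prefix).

Key "kxblwkgw" = 6b 78 62 6c 77 6b 67 77 is 8 bytes > B = 6, so hash it first: H(key) = 03 71, then zero-pad to 6 bytes: K' = 03 71 00 00 00 00.
K' ⊕ ipad = 35 47 36 36 36 36.  K' ⊕ opad = 5f 2d 5c 5c 5c 5c.
Inner input = (K'⊕ipad) ∥ m = 35 47 36 36 36 36 ∥ 6a 70.
Inner hash: sum = 53+71+54+54+54+54+106+112 = 558 → 02 2e.
Outer input = (K'⊕opad) ∥ inner = 5f 2d 5c 5c 5c 5c ∥ 02 2e.
Outer hash (tag): sum = 95+45+92+92+92+92+2+46 = 556 → 02 2c.

022c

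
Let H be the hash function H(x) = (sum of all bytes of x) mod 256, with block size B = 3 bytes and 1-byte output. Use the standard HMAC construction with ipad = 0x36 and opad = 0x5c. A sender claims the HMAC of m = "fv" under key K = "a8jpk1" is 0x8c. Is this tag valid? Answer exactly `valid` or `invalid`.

valid

Key "a8jpk1" = 61 38 6a 70 6b 31 is 6 bytes > B = 3, so hash it first: H(key) = 0f, then zero-pad to 3 bytes: K' = 0f 00 00.
K' ⊕ ipad = 39 36 36; K' ⊕ opad = 53 5c 5c.
Inner hash: sum = 57+54+54+102+118 = 385; mod 256 = 129 → 81.
Outer hash (recomputed tag): sum = 83+92+92+129 = 396; mod 256 = 140 → 8c.
Recomputed tag = 8c; claimed = 8c → match.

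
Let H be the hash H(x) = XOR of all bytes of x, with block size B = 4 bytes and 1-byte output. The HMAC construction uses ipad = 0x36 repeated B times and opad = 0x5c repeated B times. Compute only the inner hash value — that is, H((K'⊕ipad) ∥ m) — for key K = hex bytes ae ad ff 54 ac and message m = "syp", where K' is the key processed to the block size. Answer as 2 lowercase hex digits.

7e

Key hex bytes ae ad ff 54 ac is 5 bytes > B = 4, so hash it first: H(key) = 04, then zero-pad to 4 bytes: K' = 04 00 00 00.
K' ⊕ ipad = 32 36 36 36.
Inner input = 32 36 36 36 ∥ 73 79 70.
Inner hash: XOR 32⊕36⊕36⊕36⊕73⊕79⊕70 = 7e.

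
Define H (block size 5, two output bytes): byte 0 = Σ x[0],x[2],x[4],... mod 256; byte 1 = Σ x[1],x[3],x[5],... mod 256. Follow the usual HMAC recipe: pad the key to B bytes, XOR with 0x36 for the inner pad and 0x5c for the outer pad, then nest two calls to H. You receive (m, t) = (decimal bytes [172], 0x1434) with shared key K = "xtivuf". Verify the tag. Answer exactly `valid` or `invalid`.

invalid

Key "xtivuf" = 78 74 69 76 75 66 is 6 bytes > B = 5, so hash it first: H(key) = 56 50, then zero-pad to 5 bytes: K' = 56 50 00 00 00.
K' ⊕ ipad = 60 66 36 36 36; K' ⊕ opad = 0a 0c 5c 5c 5c.
Inner hash: even-index sum = 204 mod 256 = 204; odd-index sum = 328 mod 256 = 72 → cc 48.
Outer hash (recomputed tag): even-index sum = 266 mod 256 = 10; odd-index sum = 308 mod 256 = 52 → 0a 34.
Recomputed tag = 0a34; claimed = 1434 → mismatch.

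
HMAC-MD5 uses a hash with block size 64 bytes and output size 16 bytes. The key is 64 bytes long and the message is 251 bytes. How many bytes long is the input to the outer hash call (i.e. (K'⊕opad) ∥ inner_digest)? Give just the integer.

Key is 64 ≤ 64 bytes, zero-padded: |K'| = 64.
Outer input = (K'⊕opad) ∥ H(inner) → 64 + 16 = 80 bytes.

80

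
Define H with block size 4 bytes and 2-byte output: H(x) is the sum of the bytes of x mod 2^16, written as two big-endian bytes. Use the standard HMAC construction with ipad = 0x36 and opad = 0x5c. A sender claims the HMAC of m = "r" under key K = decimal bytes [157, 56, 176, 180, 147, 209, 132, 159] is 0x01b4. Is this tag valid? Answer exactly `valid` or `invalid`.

Key decimal bytes [157, 56, 176, 180, 147, 209, 132, 159] = 9d 38 b0 b4 93 d1 84 9f is 8 bytes > B = 4, so hash it first: H(key) = 04 c0, then zero-pad to 4 bytes: K' = 04 c0 00 00.
K' ⊕ ipad = 32 f6 36 36; K' ⊕ opad = 58 9c 5c 5c.
Inner hash: sum = 50+246+54+54+114 = 518 → 02 06.
Outer hash (recomputed tag): sum = 88+156+92+92+2+6 = 436 → 01 b4.
Recomputed tag = 01b4; claimed = 01b4 → match.

valid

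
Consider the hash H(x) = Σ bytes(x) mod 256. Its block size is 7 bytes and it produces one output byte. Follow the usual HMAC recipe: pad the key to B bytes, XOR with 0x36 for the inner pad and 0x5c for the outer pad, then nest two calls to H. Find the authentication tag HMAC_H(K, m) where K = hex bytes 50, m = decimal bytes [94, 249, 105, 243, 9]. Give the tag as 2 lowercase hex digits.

9a

Key hex bytes 50 is 1 byte ≤ B = 7; zero-pad to 7 bytes: K' = 50 00 00 00 00 00 00.
K' ⊕ ipad = 66 36 36 36 36 36 36.  K' ⊕ opad = 0c 5c 5c 5c 5c 5c 5c.
Inner input = (K'⊕ipad) ∥ m = 66 36 36 36 36 36 36 ∥ 5e f9 69 f3 09.
Inner hash: sum = 102+54+54+54+54+54+54+94+249+105+243+9 = 1126; mod 256 = 102 → 66.
Outer input = (K'⊕opad) ∥ inner = 0c 5c 5c 5c 5c 5c 5c ∥ 66.
Outer hash (tag): sum = 12+92+92+92+92+92+92+102 = 666; mod 256 = 154 → 9a.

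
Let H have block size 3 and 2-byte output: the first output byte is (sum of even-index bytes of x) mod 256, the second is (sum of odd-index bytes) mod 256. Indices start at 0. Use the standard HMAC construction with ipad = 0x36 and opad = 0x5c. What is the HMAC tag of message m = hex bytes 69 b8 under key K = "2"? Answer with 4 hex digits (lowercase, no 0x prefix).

Key "2" = 32 is 1 byte ≤ B = 3; zero-pad to 3 bytes: K' = 32 00 00.
K' ⊕ ipad = 04 36 36.  K' ⊕ opad = 6e 5c 5c.
Inner input = (K'⊕ipad) ∥ m = 04 36 36 ∥ 69 b8.
Inner hash: even-index sum = 242 mod 256 = 242; odd-index sum = 159 mod 256 = 159 → f2 9f.
Outer input = (K'⊕opad) ∥ inner = 6e 5c 5c ∥ f2 9f.
Outer hash (tag): even-index sum = 361 mod 256 = 105; odd-index sum = 334 mod 256 = 78 → 69 4e.

694e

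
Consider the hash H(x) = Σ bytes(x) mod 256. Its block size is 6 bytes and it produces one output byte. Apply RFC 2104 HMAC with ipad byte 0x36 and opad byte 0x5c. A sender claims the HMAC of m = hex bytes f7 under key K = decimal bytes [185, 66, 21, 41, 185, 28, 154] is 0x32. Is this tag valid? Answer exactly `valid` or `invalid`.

invalid

Key decimal bytes [185, 66, 21, 41, 185, 28, 154] = b9 42 15 29 b9 1c 9a is 7 bytes > B = 6, so hash it first: H(key) = a8, then zero-pad to 6 bytes: K' = a8 00 00 00 00 00.
K' ⊕ ipad = 9e 36 36 36 36 36; K' ⊕ opad = f4 5c 5c 5c 5c 5c.
Inner hash: sum = 158+54+54+54+54+54+247 = 675; mod 256 = 163 → a3.
Outer hash (recomputed tag): sum = 244+92+92+92+92+92+163 = 867; mod 256 = 99 → 63.
Recomputed tag = 63; claimed = 32 → mismatch.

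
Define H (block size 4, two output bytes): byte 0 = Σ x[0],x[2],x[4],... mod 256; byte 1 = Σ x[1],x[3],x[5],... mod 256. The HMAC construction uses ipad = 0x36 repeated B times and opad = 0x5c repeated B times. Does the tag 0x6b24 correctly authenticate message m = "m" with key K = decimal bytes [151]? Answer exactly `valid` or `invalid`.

valid

Key decimal bytes [151] = 97 is 1 byte ≤ B = 4; zero-pad to 4 bytes: K' = 97 00 00 00.
K' ⊕ ipad = a1 36 36 36; K' ⊕ opad = cb 5c 5c 5c.
Inner hash: even-index sum = 324 mod 256 = 68; odd-index sum = 108 mod 256 = 108 → 44 6c.
Outer hash (recomputed tag): even-index sum = 363 mod 256 = 107; odd-index sum = 292 mod 256 = 36 → 6b 24.
Recomputed tag = 6b24; claimed = 6b24 → match.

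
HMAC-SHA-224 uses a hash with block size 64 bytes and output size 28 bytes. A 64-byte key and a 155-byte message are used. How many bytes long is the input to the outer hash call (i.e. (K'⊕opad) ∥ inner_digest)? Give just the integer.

Key is 64 ≤ 64 bytes, zero-padded: |K'| = 64.
Outer input = (K'⊕opad) ∥ H(inner) → 64 + 28 = 92 bytes.

92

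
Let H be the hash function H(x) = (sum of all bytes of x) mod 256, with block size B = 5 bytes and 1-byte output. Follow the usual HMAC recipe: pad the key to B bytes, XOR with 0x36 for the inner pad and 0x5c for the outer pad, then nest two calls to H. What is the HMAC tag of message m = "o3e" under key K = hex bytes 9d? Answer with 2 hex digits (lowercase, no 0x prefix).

bb

Key hex bytes 9d is 1 byte ≤ B = 5; zero-pad to 5 bytes: K' = 9d 00 00 00 00.
K' ⊕ ipad = ab 36 36 36 36.  K' ⊕ opad = c1 5c 5c 5c 5c.
Inner input = (K'⊕ipad) ∥ m = ab 36 36 36 36 ∥ 6f 33 65.
Inner hash: sum = 171+54+54+54+54+111+51+101 = 650; mod 256 = 138 → 8a.
Outer input = (K'⊕opad) ∥ inner = c1 5c 5c 5c 5c ∥ 8a.
Outer hash (tag): sum = 193+92+92+92+92+138 = 699; mod 256 = 187 → bb.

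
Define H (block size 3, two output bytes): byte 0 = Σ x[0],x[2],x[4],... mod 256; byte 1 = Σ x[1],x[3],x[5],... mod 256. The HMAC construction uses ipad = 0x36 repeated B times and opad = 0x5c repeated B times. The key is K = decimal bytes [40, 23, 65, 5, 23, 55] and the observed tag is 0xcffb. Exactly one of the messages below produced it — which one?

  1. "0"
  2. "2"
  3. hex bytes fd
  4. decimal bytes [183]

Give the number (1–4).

2

Key decimal bytes [40, 23, 65, 5, 23, 55] = 28 17 41 05 17 37 is 6 bytes > B = 3, so hash it first: H(key) = 80 53, then zero-pad to 3 bytes: K' = 80 53 00.
K' ⊕ ipad = b6 65 36; K' ⊕ opad = dc 0f 5c.
m1: inner = H(b6 65 36 30) = ec 95; tag = H(dc 0f 5c ec 95) = cdfb
m2: inner = H(b6 65 36 32) = ec 97; tag = H(dc 0f 5c ec 97) = cffb ← matches
m3: inner = H(b6 65 36 fd) = ec 62; tag = H(dc 0f 5c ec 62) = 9afb
m4: inner = H(b6 65 36 b7) = ec 1c; tag = H(dc 0f 5c ec 1c) = 54fb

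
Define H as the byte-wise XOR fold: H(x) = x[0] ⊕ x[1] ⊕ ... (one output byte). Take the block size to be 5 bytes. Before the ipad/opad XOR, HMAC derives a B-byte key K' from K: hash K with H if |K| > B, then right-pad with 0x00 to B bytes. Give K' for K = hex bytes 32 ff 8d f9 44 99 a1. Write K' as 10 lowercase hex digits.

c500000000

|K| = 7 > B = 5, so first hash the key.
H(K): XOR 32⊕ff⊕8d⊕f9⊕44⊕99⊕a1 = c5.
Zero-pad H(K) = c5 to 5 bytes: K' = c5 00 00 00 00.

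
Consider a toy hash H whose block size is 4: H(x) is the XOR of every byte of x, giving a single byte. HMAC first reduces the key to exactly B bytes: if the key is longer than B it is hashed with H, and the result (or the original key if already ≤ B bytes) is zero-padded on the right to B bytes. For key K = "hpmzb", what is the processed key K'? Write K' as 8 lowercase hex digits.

|K| = 5 > B = 4, so first hash the key.
H(K): XOR 68⊕70⊕6d⊕7a⊕62 = 6d.
Zero-pad H(K) = 6d to 4 bytes: K' = 6d 00 00 00.

6d000000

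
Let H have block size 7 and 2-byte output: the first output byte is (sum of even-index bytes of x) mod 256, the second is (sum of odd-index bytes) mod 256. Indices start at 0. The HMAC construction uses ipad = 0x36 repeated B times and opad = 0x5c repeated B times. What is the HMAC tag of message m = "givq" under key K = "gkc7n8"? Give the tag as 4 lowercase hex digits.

5114

Key "gkc7n8" = 67 6b 63 37 6e 38 is 6 bytes ≤ B = 7; zero-pad to 7 bytes: K' = 67 6b 63 37 6e 38 00.
K' ⊕ ipad = 51 5d 55 01 58 0e 36.  K' ⊕ opad = 3b 37 3f 6b 32 64 5c.
Inner input = (K'⊕ipad) ∥ m = 51 5d 55 01 58 0e 36 ∥ 67 69 76 71.
Inner hash: even-index sum = 526 mod 256 = 14; odd-index sum = 329 mod 256 = 73 → 0e 49.
Outer input = (K'⊕opad) ∥ inner = 3b 37 3f 6b 32 64 5c ∥ 0e 49.
Outer hash (tag): even-index sum = 337 mod 256 = 81; odd-index sum = 276 mod 256 = 20 → 51 14.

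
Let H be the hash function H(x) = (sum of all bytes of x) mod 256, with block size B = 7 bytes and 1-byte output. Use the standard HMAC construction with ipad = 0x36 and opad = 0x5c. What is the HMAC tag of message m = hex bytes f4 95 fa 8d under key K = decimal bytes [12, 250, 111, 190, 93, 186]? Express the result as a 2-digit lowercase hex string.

Key decimal bytes [12, 250, 111, 190, 93, 186] = 0c fa 6f be 5d ba is 6 bytes ≤ B = 7; zero-pad to 7 bytes: K' = 0c fa 6f be 5d ba 00.
K' ⊕ ipad = 3a cc 59 88 6b 8c 36.  K' ⊕ opad = 50 a6 33 e2 01 e6 5c.
Inner input = (K'⊕ipad) ∥ m = 3a cc 59 88 6b 8c 36 ∥ f4 95 fa 8d.
Inner hash: sum = 58+204+89+136+107+140+54+244+149+250+141 = 1572; mod 256 = 36 → 24.
Outer input = (K'⊕opad) ∥ inner = 50 a6 33 e2 01 e6 5c ∥ 24.
Outer hash (tag): sum = 80+166+51+226+1+230+92+36 = 882; mod 256 = 114 → 72.

72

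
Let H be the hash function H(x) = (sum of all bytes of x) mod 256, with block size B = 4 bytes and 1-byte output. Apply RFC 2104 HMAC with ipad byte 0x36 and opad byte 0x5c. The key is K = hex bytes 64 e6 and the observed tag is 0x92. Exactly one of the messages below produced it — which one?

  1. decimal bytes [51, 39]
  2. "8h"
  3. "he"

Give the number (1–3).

1

Key hex bytes 64 e6 is 2 bytes ≤ B = 4; zero-pad to 4 bytes: K' = 64 e6 00 00.
K' ⊕ ipad = 52 d0 36 36; K' ⊕ opad = 38 ba 5c 5c.
m1: inner = H(52 d0 36 36 33 27) = e8; tag = H(38 ba 5c 5c e8) = 92 ← matches
m2: inner = H(52 d0 36 36 38 68) = 2e; tag = H(38 ba 5c 5c 2e) = d8
m3: inner = H(52 d0 36 36 68 65) = 5b; tag = H(38 ba 5c 5c 5b) = 05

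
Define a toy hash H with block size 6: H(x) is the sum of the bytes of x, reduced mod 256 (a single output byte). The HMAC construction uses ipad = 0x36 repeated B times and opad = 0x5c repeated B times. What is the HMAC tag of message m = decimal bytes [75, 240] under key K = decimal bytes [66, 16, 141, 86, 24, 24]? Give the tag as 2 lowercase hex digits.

Key decimal bytes [66, 16, 141, 86, 24, 24] = 42 10 8d 56 18 18 is exactly B = 6 bytes: K' = 42 10 8d 56 18 18.
K' ⊕ ipad = 74 26 bb 60 2e 2e.  K' ⊕ opad = 1e 4c d1 0a 44 44.
Inner input = (K'⊕ipad) ∥ m = 74 26 bb 60 2e 2e ∥ 4b f0.
Inner hash: sum = 116+38+187+96+46+46+75+240 = 844; mod 256 = 76 → 4c.
Outer input = (K'⊕opad) ∥ inner = 1e 4c d1 0a 44 44 ∥ 4c.
Outer hash (tag): sum = 30+76+209+10+68+68+76 = 537; mod 256 = 25 → 19.

19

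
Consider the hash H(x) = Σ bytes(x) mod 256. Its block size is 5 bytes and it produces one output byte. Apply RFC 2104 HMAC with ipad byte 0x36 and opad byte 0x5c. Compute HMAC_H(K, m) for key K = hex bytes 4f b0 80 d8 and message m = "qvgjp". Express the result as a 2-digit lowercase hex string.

bc

Key hex bytes 4f b0 80 d8 is 4 bytes ≤ B = 5; zero-pad to 5 bytes: K' = 4f b0 80 d8 00.
K' ⊕ ipad = 79 86 b6 ee 36.  K' ⊕ opad = 13 ec dc 84 5c.
Inner input = (K'⊕ipad) ∥ m = 79 86 b6 ee 36 ∥ 71 76 67 6a 70.
Inner hash: sum = 121+134+182+238+54+113+118+103+106+112 = 1281; mod 256 = 1 → 01.
Outer input = (K'⊕opad) ∥ inner = 13 ec dc 84 5c ∥ 01.
Outer hash (tag): sum = 19+236+220+132+92+1 = 700; mod 256 = 188 → bc.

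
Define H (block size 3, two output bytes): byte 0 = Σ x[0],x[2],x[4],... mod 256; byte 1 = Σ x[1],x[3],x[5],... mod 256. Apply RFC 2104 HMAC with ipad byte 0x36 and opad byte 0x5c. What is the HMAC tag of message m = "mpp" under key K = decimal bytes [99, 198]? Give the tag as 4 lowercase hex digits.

Key decimal bytes [99, 198] = 63 c6 is 2 bytes ≤ B = 3; zero-pad to 3 bytes: K' = 63 c6 00.
K' ⊕ ipad = 55 f0 36.  K' ⊕ opad = 3f 9a 5c.
Inner input = (K'⊕ipad) ∥ m = 55 f0 36 ∥ 6d 70 70.
Inner hash: even-index sum = 251 mod 256 = 251; odd-index sum = 461 mod 256 = 205 → fb cd.
Outer input = (K'⊕opad) ∥ inner = 3f 9a 5c ∥ fb cd.
Outer hash (tag): even-index sum = 360 mod 256 = 104; odd-index sum = 405 mod 256 = 149 → 68 95.

6895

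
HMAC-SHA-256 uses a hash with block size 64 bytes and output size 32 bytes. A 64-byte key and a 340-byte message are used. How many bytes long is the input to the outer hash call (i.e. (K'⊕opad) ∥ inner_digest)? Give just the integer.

96

Key is 64 ≤ 64 bytes, zero-padded: |K'| = 64.
Outer input = (K'⊕opad) ∥ H(inner) → 64 + 32 = 96 bytes.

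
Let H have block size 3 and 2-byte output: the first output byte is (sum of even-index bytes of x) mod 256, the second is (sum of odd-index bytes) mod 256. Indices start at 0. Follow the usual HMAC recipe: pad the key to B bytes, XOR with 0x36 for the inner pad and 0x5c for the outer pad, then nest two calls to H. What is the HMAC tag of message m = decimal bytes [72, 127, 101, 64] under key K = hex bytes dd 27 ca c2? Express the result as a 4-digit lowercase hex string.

e33b

Key hex bytes dd 27 ca c2 is 4 bytes > B = 3, so hash it first: H(key) = a7 e9, then zero-pad to 3 bytes: K' = a7 e9 00.
K' ⊕ ipad = 91 df 36.  K' ⊕ opad = fb b5 5c.
Inner input = (K'⊕ipad) ∥ m = 91 df 36 ∥ 48 7f 65 40.
Inner hash: even-index sum = 390 mod 256 = 134; odd-index sum = 396 mod 256 = 140 → 86 8c.
Outer input = (K'⊕opad) ∥ inner = fb b5 5c ∥ 86 8c.
Outer hash (tag): even-index sum = 483 mod 256 = 227; odd-index sum = 315 mod 256 = 59 → e3 3b.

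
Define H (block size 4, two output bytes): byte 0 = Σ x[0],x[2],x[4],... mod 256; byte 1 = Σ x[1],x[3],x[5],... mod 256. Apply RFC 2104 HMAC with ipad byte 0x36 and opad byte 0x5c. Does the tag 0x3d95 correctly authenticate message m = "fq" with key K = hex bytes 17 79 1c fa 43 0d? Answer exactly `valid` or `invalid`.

Key hex bytes 17 79 1c fa 43 0d is 6 bytes > B = 4, so hash it first: H(key) = 76 80, then zero-pad to 4 bytes: K' = 76 80 00 00.
K' ⊕ ipad = 40 b6 36 36; K' ⊕ opad = 2a dc 5c 5c.
Inner hash: even-index sum = 220 mod 256 = 220; odd-index sum = 349 mod 256 = 93 → dc 5d.
Outer hash (recomputed tag): even-index sum = 354 mod 256 = 98; odd-index sum = 405 mod 256 = 149 → 62 95.
Recomputed tag = 6295; claimed = 3d95 → mismatch.

invalid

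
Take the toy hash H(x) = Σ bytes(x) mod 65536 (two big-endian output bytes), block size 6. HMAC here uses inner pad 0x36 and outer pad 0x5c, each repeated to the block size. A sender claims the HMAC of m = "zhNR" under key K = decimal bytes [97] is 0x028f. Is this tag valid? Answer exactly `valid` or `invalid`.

Key decimal bytes [97] = 61 is 1 byte ≤ B = 6; zero-pad to 6 bytes: K' = 61 00 00 00 00 00.
K' ⊕ ipad = 57 36 36 36 36 36; K' ⊕ opad = 3d 5c 5c 5c 5c 5c.
Inner hash: sum = 87+54+54+54+54+54+122+104+78+82 = 743 → 02 e7.
Outer hash (recomputed tag): sum = 61+92+92+92+92+92+2+231 = 754 → 02 f2.
Recomputed tag = 02f2; claimed = 028f → mismatch.

invalid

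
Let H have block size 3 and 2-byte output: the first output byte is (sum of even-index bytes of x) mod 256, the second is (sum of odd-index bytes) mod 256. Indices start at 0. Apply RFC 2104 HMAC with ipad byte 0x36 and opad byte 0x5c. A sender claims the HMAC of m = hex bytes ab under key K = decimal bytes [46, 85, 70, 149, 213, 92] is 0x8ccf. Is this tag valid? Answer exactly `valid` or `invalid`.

valid

Key decimal bytes [46, 85, 70, 149, 213, 92] = 2e 55 46 95 d5 5c is 6 bytes > B = 3, so hash it first: H(key) = 49 46, then zero-pad to 3 bytes: K' = 49 46 00.
K' ⊕ ipad = 7f 70 36; K' ⊕ opad = 15 1a 5c.
Inner hash: even-index sum = 181 mod 256 = 181; odd-index sum = 283 mod 256 = 27 → b5 1b.
Outer hash (recomputed tag): even-index sum = 140 mod 256 = 140; odd-index sum = 207 mod 256 = 207 → 8c cf.
Recomputed tag = 8ccf; claimed = 8ccf → match.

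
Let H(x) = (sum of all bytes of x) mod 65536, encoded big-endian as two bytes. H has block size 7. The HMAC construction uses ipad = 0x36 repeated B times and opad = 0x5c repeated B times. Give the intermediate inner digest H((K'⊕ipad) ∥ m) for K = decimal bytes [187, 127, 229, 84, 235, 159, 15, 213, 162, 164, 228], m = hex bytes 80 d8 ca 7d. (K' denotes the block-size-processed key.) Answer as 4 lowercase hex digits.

041b

Key decimal bytes [187, 127, 229, 84, 235, 159, 15, 213, 162, 164, 228] = bb 7f e5 54 eb 9f 0f d5 a2 a4 e4 is 11 bytes > B = 7, so hash it first: H(key) = 07 0b, then zero-pad to 7 bytes: K' = 07 0b 00 00 00 00 00.
K' ⊕ ipad = 31 3d 36 36 36 36 36.
Inner input = 31 3d 36 36 36 36 36 ∥ 80 d8 ca 7d.
Inner hash: sum = 49+61+54+54+54+54+54+128+216+202+125 = 1051 → 04 1b.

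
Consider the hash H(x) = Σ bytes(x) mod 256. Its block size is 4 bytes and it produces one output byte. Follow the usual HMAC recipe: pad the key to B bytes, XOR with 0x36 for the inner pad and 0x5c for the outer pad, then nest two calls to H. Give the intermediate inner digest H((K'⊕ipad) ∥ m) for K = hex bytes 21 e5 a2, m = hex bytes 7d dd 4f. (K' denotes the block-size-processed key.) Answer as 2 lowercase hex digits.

5d

Key hex bytes 21 e5 a2 is 3 bytes ≤ B = 4; zero-pad to 4 bytes: K' = 21 e5 a2 00.
K' ⊕ ipad = 17 d3 94 36.
Inner input = 17 d3 94 36 ∥ 7d dd 4f.
Inner hash: sum = 23+211+148+54+125+221+79 = 861; mod 256 = 93 → 5d.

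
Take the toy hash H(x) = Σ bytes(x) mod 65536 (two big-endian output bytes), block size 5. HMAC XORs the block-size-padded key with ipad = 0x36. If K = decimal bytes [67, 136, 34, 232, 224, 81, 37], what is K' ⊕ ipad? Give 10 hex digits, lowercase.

351d363636

Key decimal bytes [67, 136, 34, 232, 224, 81, 37] = 43 88 22 e8 e0 51 25 is 7 bytes > B = 5, so hash it first: H(key) = 03 2b, then zero-pad to 5 bytes: K' = 03 2b 00 00 00.
XOR each byte with 0x36: 03⊕36=35, 2b⊕36=1d, 00⊕36=36, 00⊕36=36, 00⊕36=36.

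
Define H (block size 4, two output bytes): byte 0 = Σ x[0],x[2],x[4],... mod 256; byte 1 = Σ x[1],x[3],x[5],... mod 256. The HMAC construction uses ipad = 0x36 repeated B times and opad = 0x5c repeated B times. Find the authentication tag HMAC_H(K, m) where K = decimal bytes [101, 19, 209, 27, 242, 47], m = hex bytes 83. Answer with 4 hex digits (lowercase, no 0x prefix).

a7fe

Key decimal bytes [101, 19, 209, 27, 242, 47] = 65 13 d1 1b f2 2f is 6 bytes > B = 4, so hash it first: H(key) = 28 5d, then zero-pad to 4 bytes: K' = 28 5d 00 00.
K' ⊕ ipad = 1e 6b 36 36.  K' ⊕ opad = 74 01 5c 5c.
Inner input = (K'⊕ipad) ∥ m = 1e 6b 36 36 ∥ 83.
Inner hash: even-index sum = 215 mod 256 = 215; odd-index sum = 161 mod 256 = 161 → d7 a1.
Outer input = (K'⊕opad) ∥ inner = 74 01 5c 5c ∥ d7 a1.
Outer hash (tag): even-index sum = 423 mod 256 = 167; odd-index sum = 254 mod 256 = 254 → a7 fe.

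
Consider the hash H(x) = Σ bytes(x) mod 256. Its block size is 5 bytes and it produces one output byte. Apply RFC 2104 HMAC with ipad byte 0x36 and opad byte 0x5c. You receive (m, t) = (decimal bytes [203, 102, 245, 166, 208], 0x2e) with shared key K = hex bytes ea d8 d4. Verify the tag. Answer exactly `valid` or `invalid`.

valid

Key hex bytes ea d8 d4 is 3 bytes ≤ B = 5; zero-pad to 5 bytes: K' = ea d8 d4 00 00.
K' ⊕ ipad = dc ee e2 36 36; K' ⊕ opad = b6 84 88 5c 5c.
Inner hash: sum = 220+238+226+54+54+203+102+245+166+208 = 1716; mod 256 = 180 → b4.
Outer hash (recomputed tag): sum = 182+132+136+92+92+180 = 814; mod 256 = 46 → 2e.
Recomputed tag = 2e; claimed = 2e → match.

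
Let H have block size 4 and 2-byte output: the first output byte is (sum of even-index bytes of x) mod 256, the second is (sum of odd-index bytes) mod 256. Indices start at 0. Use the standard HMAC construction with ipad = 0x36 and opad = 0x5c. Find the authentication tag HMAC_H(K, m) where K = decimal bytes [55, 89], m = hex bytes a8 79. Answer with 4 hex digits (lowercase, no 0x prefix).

a67f

Key decimal bytes [55, 89] = 37 59 is 2 bytes ≤ B = 4; zero-pad to 4 bytes: K' = 37 59 00 00.
K' ⊕ ipad = 01 6f 36 36.  K' ⊕ opad = 6b 05 5c 5c.
Inner input = (K'⊕ipad) ∥ m = 01 6f 36 36 ∥ a8 79.
Inner hash: even-index sum = 223 mod 256 = 223; odd-index sum = 286 mod 256 = 30 → df 1e.
Outer input = (K'⊕opad) ∥ inner = 6b 05 5c 5c ∥ df 1e.
Outer hash (tag): even-index sum = 422 mod 256 = 166; odd-index sum = 127 mod 256 = 127 → a6 7f.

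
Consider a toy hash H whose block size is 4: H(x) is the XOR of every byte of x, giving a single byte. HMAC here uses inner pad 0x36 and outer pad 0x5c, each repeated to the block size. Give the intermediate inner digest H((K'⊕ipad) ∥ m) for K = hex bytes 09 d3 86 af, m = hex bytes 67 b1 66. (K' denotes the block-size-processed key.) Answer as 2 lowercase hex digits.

Key hex bytes 09 d3 86 af is exactly B = 4 bytes: K' = 09 d3 86 af.
K' ⊕ ipad = 3f e5 b0 99.
Inner input = 3f e5 b0 99 ∥ 67 b1 66.
Inner hash: XOR 3f⊕e5⊕b0⊕99⊕67⊕b1⊕66 = 43.

43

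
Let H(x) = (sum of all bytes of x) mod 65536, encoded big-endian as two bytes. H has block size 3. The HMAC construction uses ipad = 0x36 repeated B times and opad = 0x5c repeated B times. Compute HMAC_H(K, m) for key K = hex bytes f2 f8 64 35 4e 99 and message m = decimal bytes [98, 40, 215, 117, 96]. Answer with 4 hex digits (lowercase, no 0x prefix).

01f0

Key hex bytes f2 f8 64 35 4e 99 is 6 bytes > B = 3, so hash it first: H(key) = 03 6a, then zero-pad to 3 bytes: K' = 03 6a 00.
K' ⊕ ipad = 35 5c 36.  K' ⊕ opad = 5f 36 5c.
Inner input = (K'⊕ipad) ∥ m = 35 5c 36 ∥ 62 28 d7 75 60.
Inner hash: sum = 53+92+54+98+40+215+117+96 = 765 → 02 fd.
Outer input = (K'⊕opad) ∥ inner = 5f 36 5c ∥ 02 fd.
Outer hash (tag): sum = 95+54+92+2+253 = 496 → 01 f0.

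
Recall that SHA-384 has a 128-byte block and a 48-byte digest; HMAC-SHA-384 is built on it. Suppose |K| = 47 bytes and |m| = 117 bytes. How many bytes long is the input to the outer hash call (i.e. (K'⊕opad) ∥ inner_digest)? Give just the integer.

Key is 47 ≤ 128 bytes, zero-padded: |K'| = 128.
Outer input = (K'⊕opad) ∥ H(inner) → 128 + 48 = 176 bytes.

176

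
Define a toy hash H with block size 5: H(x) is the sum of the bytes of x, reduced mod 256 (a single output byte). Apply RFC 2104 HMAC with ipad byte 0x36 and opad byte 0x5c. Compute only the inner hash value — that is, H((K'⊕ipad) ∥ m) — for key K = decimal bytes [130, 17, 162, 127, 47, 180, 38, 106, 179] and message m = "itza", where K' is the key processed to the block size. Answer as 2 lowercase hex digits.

Key decimal bytes [130, 17, 162, 127, 47, 180, 38, 106, 179] = 82 11 a2 7f 2f b4 26 6a b3 is 9 bytes > B = 5, so hash it first: H(key) = da, then zero-pad to 5 bytes: K' = da 00 00 00 00.
K' ⊕ ipad = ec 36 36 36 36.
Inner input = ec 36 36 36 36 ∥ 69 74 7a 61.
Inner hash: sum = 236+54+54+54+54+105+116+122+97 = 892; mod 256 = 124 → 7c.

7c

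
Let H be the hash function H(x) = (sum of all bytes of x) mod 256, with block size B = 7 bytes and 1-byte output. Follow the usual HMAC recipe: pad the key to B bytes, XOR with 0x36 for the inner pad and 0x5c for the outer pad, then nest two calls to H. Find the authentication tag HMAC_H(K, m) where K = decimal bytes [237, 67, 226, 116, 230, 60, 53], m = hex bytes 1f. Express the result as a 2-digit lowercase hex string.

Key decimal bytes [237, 67, 226, 116, 230, 60, 53] = ed 43 e2 74 e6 3c 35 is exactly B = 7 bytes: K' = ed 43 e2 74 e6 3c 35.
K' ⊕ ipad = db 75 d4 42 d0 0a 03.  K' ⊕ opad = b1 1f be 28 ba 60 69.
Inner input = (K'⊕ipad) ∥ m = db 75 d4 42 d0 0a 03 ∥ 1f.
Inner hash: sum = 219+117+212+66+208+10+3+31 = 866; mod 256 = 98 → 62.
Outer input = (K'⊕opad) ∥ inner = b1 1f be 28 ba 60 69 ∥ 62.
Outer hash (tag): sum = 177+31+190+40+186+96+105+98 = 923; mod 256 = 155 → 9b.

9b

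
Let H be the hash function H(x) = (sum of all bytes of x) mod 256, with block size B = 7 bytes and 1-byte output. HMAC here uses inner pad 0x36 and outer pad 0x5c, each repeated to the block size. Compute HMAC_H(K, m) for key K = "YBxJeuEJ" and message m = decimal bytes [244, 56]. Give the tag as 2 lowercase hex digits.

Key "YBxJeuEJ" = 59 42 78 4a 65 75 45 4a is 8 bytes > B = 7, so hash it first: H(key) = c6, then zero-pad to 7 bytes: K' = c6 00 00 00 00 00 00.
K' ⊕ ipad = f0 36 36 36 36 36 36.  K' ⊕ opad = 9a 5c 5c 5c 5c 5c 5c.
Inner input = (K'⊕ipad) ∥ m = f0 36 36 36 36 36 36 ∥ f4 38.
Inner hash: sum = 240+54+54+54+54+54+54+244+56 = 864; mod 256 = 96 → 60.
Outer input = (K'⊕opad) ∥ inner = 9a 5c 5c 5c 5c 5c 5c ∥ 60.
Outer hash (tag): sum = 154+92+92+92+92+92+92+96 = 802; mod 256 = 34 → 22.

22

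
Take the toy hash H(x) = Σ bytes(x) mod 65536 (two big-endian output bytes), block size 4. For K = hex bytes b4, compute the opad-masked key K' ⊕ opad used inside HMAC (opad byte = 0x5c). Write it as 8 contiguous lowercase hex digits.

Key hex bytes b4 is 1 byte ≤ B = 4; zero-pad to 4 bytes: K' = b4 00 00 00.
XOR each byte with 0x5c: b4⊕5c=e8, 00⊕5c=5c, 00⊕5c=5c, 00⊕5c=5c.

e85c5c5c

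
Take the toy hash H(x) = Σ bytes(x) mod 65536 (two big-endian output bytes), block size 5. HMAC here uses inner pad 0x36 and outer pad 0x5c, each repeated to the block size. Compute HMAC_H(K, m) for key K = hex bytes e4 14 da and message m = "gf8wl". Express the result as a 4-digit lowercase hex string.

0276

Key hex bytes e4 14 da is 3 bytes ≤ B = 5; zero-pad to 5 bytes: K' = e4 14 da 00 00.
K' ⊕ ipad = d2 22 ec 36 36.  K' ⊕ opad = b8 48 86 5c 5c.
Inner input = (K'⊕ipad) ∥ m = d2 22 ec 36 36 ∥ 67 66 38 77 6c.
Inner hash: sum = 210+34+236+54+54+103+102+56+119+108 = 1076 → 04 34.
Outer input = (K'⊕opad) ∥ inner = b8 48 86 5c 5c ∥ 04 34.
Outer hash (tag): sum = 184+72+134+92+92+4+52 = 630 → 02 76.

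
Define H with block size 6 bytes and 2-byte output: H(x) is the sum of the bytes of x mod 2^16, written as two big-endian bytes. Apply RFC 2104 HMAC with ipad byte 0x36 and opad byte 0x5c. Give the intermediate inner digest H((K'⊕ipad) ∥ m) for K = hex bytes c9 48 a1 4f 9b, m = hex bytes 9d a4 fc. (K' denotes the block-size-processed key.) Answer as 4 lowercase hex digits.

Key hex bytes c9 48 a1 4f 9b is 5 bytes ≤ B = 6; zero-pad to 6 bytes: K' = c9 48 a1 4f 9b 00.
K' ⊕ ipad = ff 7e 97 79 ad 36.
Inner input = ff 7e 97 79 ad 36 ∥ 9d a4 fc.
Inner hash: sum = 255+126+151+121+173+54+157+164+252 = 1453 → 05 ad.

05ad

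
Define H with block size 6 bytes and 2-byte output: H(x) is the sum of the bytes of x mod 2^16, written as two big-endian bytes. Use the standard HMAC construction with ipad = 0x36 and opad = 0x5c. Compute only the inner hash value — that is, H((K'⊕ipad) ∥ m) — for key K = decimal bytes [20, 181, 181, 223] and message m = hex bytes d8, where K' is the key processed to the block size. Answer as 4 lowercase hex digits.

0355

Key decimal bytes [20, 181, 181, 223] = 14 b5 b5 df is 4 bytes ≤ B = 6; zero-pad to 6 bytes: K' = 14 b5 b5 df 00 00.
K' ⊕ ipad = 22 83 83 e9 36 36.
Inner input = 22 83 83 e9 36 36 ∥ d8.
Inner hash: sum = 34+131+131+233+54+54+216 = 853 → 03 55.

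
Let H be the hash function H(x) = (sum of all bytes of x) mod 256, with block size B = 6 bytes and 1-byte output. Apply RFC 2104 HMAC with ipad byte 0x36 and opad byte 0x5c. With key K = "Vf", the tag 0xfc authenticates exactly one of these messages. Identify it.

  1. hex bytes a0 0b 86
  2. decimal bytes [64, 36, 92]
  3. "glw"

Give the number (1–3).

2

Key "Vf" = 56 66 is 2 bytes ≤ B = 6; zero-pad to 6 bytes: K' = 56 66 00 00 00 00.
K' ⊕ ipad = 60 50 36 36 36 36; K' ⊕ opad = 0a 3a 5c 5c 5c 5c.
m1: inner = H(60 50 36 36 36 36 a0 0b 86) = b9; tag = H(0a 3a 5c 5c 5c 5c b9) = 6d
m2: inner = H(60 50 36 36 36 36 40 24 5c) = 48; tag = H(0a 3a 5c 5c 5c 5c 48) = fc ← matches
m3: inner = H(60 50 36 36 36 36 67 6c 77) = d2; tag = H(0a 3a 5c 5c 5c 5c d2) = 86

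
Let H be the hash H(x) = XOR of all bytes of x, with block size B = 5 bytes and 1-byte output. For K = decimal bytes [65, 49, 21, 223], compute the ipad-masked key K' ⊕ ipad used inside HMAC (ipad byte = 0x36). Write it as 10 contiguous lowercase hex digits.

Key decimal bytes [65, 49, 21, 223] = 41 31 15 df is 4 bytes ≤ B = 5; zero-pad to 5 bytes: K' = 41 31 15 df 00.
XOR each byte with 0x36: 41⊕36=77, 31⊕36=07, 15⊕36=23, df⊕36=e9, 00⊕36=36.

770723e936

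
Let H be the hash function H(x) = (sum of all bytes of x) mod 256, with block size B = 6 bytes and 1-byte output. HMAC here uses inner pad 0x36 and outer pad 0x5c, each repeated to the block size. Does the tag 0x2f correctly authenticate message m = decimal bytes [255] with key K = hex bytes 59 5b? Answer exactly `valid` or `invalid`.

Key hex bytes 59 5b is 2 bytes ≤ B = 6; zero-pad to 6 bytes: K' = 59 5b 00 00 00 00.
K' ⊕ ipad = 6f 6d 36 36 36 36; K' ⊕ opad = 05 07 5c 5c 5c 5c.
Inner hash: sum = 111+109+54+54+54+54+255 = 691; mod 256 = 179 → b3.
Outer hash (recomputed tag): sum = 5+7+92+92+92+92+179 = 559; mod 256 = 47 → 2f.
Recomputed tag = 2f; claimed = 2f → match.

valid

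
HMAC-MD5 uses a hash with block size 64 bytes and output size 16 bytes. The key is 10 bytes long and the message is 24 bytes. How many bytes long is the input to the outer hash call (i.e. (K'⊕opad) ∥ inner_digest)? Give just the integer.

80

Key is 10 ≤ 64 bytes, zero-padded: |K'| = 64.
Outer input = (K'⊕opad) ∥ H(inner) → 64 + 16 = 80 bytes.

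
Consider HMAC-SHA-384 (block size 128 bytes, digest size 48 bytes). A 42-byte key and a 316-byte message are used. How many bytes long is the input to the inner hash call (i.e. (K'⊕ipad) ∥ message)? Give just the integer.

Key is 42 ≤ 128 bytes, zero-padded: |K'| = 128.
Inner input = (K'⊕ipad) ∥ m → 128 + 316 = 444 bytes.

444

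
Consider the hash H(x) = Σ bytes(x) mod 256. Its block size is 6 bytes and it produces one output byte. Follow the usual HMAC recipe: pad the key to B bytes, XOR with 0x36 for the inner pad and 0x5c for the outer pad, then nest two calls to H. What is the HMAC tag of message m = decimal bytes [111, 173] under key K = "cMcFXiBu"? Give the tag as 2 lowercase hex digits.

6a

Key "cMcFXiBu" = 63 4d 63 46 58 69 42 75 is 8 bytes > B = 6, so hash it first: H(key) = d1, then zero-pad to 6 bytes: K' = d1 00 00 00 00 00.
K' ⊕ ipad = e7 36 36 36 36 36.  K' ⊕ opad = 8d 5c 5c 5c 5c 5c.
Inner input = (K'⊕ipad) ∥ m = e7 36 36 36 36 36 ∥ 6f ad.
Inner hash: sum = 231+54+54+54+54+54+111+173 = 785; mod 256 = 17 → 11.
Outer input = (K'⊕opad) ∥ inner = 8d 5c 5c 5c 5c 5c ∥ 11.
Outer hash (tag): sum = 141+92+92+92+92+92+17 = 618; mod 256 = 106 → 6a.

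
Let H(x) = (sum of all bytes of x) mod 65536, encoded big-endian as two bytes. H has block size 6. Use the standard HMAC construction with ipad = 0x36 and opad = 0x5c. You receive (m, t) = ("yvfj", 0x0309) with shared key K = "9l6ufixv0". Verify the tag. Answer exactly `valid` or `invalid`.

Key "9l6ufixv0" = 39 6c 36 75 66 69 78 76 30 is 9 bytes > B = 6, so hash it first: H(key) = 03 3d, then zero-pad to 6 bytes: K' = 03 3d 00 00 00 00.
K' ⊕ ipad = 35 0b 36 36 36 36; K' ⊕ opad = 5f 61 5c 5c 5c 5c.
Inner hash: sum = 53+11+54+54+54+54+121+118+102+106 = 727 → 02 d7.
Outer hash (recomputed tag): sum = 95+97+92+92+92+92+2+215 = 777 → 03 09.
Recomputed tag = 0309; claimed = 0309 → match.

valid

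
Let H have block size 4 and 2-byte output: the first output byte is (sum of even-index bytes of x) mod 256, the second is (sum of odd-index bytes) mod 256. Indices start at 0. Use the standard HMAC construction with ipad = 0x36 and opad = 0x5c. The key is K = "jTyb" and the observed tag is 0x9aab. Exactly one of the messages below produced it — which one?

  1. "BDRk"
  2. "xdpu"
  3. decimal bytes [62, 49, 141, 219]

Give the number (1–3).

Key "jTyb" = 6a 54 79 62 is exactly B = 4 bytes: K' = 6a 54 79 62.
K' ⊕ ipad = 5c 62 4f 54; K' ⊕ opad = 36 08 25 3e.
m1: inner = H(5c 62 4f 54 42 44 52 6b) = 3f 65; tag = H(36 08 25 3e 3f 65) = 9aab ← matches
m2: inner = H(5c 62 4f 54 78 64 70 75) = 93 8f; tag = H(36 08 25 3e 93 8f) = eed5
m3: inner = H(5c 62 4f 54 3e 31 8d db) = 76 c2; tag = H(36 08 25 3e 76 c2) = d108

1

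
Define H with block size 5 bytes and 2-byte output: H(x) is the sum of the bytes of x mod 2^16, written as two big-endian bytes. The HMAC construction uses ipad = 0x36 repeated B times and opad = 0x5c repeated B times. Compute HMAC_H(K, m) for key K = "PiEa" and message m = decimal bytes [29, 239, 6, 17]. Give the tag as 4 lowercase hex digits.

01dd

Key "PiEa" = 50 69 45 61 is 4 bytes ≤ B = 5; zero-pad to 5 bytes: K' = 50 69 45 61 00.
K' ⊕ ipad = 66 5f 73 57 36.  K' ⊕ opad = 0c 35 19 3d 5c.
Inner input = (K'⊕ipad) ∥ m = 66 5f 73 57 36 ∥ 1d ef 06 11.
Inner hash: sum = 102+95+115+87+54+29+239+6+17 = 744 → 02 e8.
Outer input = (K'⊕opad) ∥ inner = 0c 35 19 3d 5c ∥ 02 e8.
Outer hash (tag): sum = 12+53+25+61+92+2+232 = 477 → 01 dd.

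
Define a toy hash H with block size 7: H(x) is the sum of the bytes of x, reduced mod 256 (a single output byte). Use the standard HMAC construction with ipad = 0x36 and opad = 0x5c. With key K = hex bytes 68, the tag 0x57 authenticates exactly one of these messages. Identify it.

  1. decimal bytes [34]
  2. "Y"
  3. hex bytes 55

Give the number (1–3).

Key hex bytes 68 is 1 byte ≤ B = 7; zero-pad to 7 bytes: K' = 68 00 00 00 00 00 00.
K' ⊕ ipad = 5e 36 36 36 36 36 36; K' ⊕ opad = 34 5c 5c 5c 5c 5c 5c.
m1: inner = H(5e 36 36 36 36 36 36 22) = c4; tag = H(34 5c 5c 5c 5c 5c 5c c4) = 20
m2: inner = H(5e 36 36 36 36 36 36 59) = fb; tag = H(34 5c 5c 5c 5c 5c 5c fb) = 57 ← matches
m3: inner = H(5e 36 36 36 36 36 36 55) = f7; tag = H(34 5c 5c 5c 5c 5c 5c f7) = 53

2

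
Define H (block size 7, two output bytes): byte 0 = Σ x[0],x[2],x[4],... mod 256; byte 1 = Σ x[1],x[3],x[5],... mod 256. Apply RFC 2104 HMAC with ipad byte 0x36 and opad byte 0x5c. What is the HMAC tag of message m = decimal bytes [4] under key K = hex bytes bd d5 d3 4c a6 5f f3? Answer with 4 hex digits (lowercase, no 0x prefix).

e361

Key hex bytes bd d5 d3 4c a6 5f f3 is exactly B = 7 bytes: K' = bd d5 d3 4c a6 5f f3.
K' ⊕ ipad = 8b e3 e5 7a 90 69 c5.  K' ⊕ opad = e1 89 8f 10 fa 03 af.
Inner input = (K'⊕ipad) ∥ m = 8b e3 e5 7a 90 69 c5 ∥ 04.
Inner hash: even-index sum = 709 mod 256 = 197; odd-index sum = 458 mod 256 = 202 → c5 ca.
Outer input = (K'⊕opad) ∥ inner = e1 89 8f 10 fa 03 af ∥ c5 ca.
Outer hash (tag): even-index sum = 995 mod 256 = 227; odd-index sum = 353 mod 256 = 97 → e3 61.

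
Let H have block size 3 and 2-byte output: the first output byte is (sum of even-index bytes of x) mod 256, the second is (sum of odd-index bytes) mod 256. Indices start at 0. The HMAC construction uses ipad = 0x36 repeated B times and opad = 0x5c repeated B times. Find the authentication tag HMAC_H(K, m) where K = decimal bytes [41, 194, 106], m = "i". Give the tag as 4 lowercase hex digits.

0819

Key decimal bytes [41, 194, 106] = 29 c2 6a is exactly B = 3 bytes: K' = 29 c2 6a.
K' ⊕ ipad = 1f f4 5c.  K' ⊕ opad = 75 9e 36.
Inner input = (K'⊕ipad) ∥ m = 1f f4 5c ∥ 69.
Inner hash: even-index sum = 123 mod 256 = 123; odd-index sum = 349 mod 256 = 93 → 7b 5d.
Outer input = (K'⊕opad) ∥ inner = 75 9e 36 ∥ 7b 5d.
Outer hash (tag): even-index sum = 264 mod 256 = 8; odd-index sum = 281 mod 256 = 25 → 08 19.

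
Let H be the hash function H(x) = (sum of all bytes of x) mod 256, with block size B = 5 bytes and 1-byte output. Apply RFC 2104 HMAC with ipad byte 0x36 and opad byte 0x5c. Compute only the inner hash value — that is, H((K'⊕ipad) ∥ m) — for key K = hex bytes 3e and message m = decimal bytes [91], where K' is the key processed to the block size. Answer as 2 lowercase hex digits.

3b

Key hex bytes 3e is 1 byte ≤ B = 5; zero-pad to 5 bytes: K' = 3e 00 00 00 00.
K' ⊕ ipad = 08 36 36 36 36.
Inner input = 08 36 36 36 36 ∥ 5b.
Inner hash: sum = 8+54+54+54+54+91 = 315; mod 256 = 59 → 3b.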